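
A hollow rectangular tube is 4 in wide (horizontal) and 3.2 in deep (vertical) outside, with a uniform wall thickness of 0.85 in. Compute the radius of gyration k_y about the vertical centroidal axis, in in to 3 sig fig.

Split into non-overlapping primitives; take the origin at the lower-left of the bounding box.
Outer rectangle: 4 × 3.2, A = 12.8 in², x = 2 in, Ī = 17.067 in⁴.
Inner void (subtracted): 2.3 × 1.5, A = 3.45 in², x = 2 in, Ī = 1.5209 in⁴.
By symmetry the centroid is at mid-width, x̄ = 2 in.
All pieces are centred on the vertical centroidal axis, so I = ΣĪ (holes subtracted) = 15.546 in⁴.
Radius of gyration: k = √(I/A) = √(15.546 / 9.35) = 1.2894 in.

k_y ≈ 1.29 in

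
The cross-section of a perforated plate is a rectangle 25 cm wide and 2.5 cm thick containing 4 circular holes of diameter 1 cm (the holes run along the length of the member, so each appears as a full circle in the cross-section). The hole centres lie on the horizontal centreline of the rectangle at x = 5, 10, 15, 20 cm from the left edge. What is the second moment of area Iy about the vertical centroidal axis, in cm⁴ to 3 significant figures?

Iy ≈ 3160 cm⁴

Treat the section as a set of non-overlapping primitives; coordinates are from the bounding-box lower-left.
Plate: 25 × 2.5, A = 62.5 cm², x = 12.5 cm, Ī = 3255.2 cm⁴.
Hole 1 (subtracted): ⌀1, A = 0.7854 cm², x = 5 cm, Ī = 0.049087 cm⁴.
Hole 2 (subtracted): ⌀1, A = 0.7854 cm², x = 10 cm, Ī = 0.049087 cm⁴.
Hole 3 (subtracted): ⌀1, A = 0.7854 cm², x = 15 cm, Ī = 0.049087 cm⁴.
Hole 4 (subtracted): ⌀1, A = 0.7854 cm², x = 20 cm, Ī = 0.049087 cm⁴.
By symmetry the centroid is at mid-width, x̄ = 12.5 cm.
Transfer each piece to the vertical centroidal axis using Ī + A·d² with d = x − 12.5:
  plate: d = 0 cm → contributes +3255.2 cm⁴
  hole 1: d = -7.5 cm → contributes −44.228 cm⁴
  hole 2: d = -2.5 cm → contributes −4.9578 cm⁴
  hole 3: d = 2.5 cm → contributes −4.9578 cm⁴
  hole 4: d = 7.5 cm → contributes −44.228 cm⁴
Total I = 3156.8 cm⁴.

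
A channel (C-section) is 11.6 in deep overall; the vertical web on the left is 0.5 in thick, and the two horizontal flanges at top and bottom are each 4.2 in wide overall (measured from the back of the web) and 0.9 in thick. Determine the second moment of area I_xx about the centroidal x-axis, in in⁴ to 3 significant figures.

I_xx ≈ 256 in⁴

Decompose the section into non-overlapping parts with the origin at the bottom-left of its bounding rectangle.
Web: 0.5 × 11.6, A = 5.8 in², y = 5.8 in, Ī = 65.037 in⁴.
Top flange (beyond web): 3.7 × 0.9, A = 3.33 in², y = 11.15 in, Ī = 0.22478 in⁴.
Bottom flange (beyond web): 3.7 × 0.9, A = 3.33 in², y = 0.45 in, Ī = 0.22478 in⁴.
By symmetry the centroid is at mid-height, ȳ = 5.8 in.
Transfer each piece to the centroidal x-axis using Ī + A·d² with d = y − 5.8:
  web: d = 0 in → contributes +65.037 in⁴
  top flange (beyond web): d = 5.35 in → contributes +95.538 in⁴
  bottom flange (beyond web): d = -5.35 in → contributes +95.538 in⁴
Total I = 256.11 in⁴.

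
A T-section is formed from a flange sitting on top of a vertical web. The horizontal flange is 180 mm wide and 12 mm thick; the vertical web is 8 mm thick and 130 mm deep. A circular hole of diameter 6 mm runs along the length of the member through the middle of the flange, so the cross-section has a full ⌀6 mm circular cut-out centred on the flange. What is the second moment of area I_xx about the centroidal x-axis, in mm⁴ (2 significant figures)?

I_xx ≈ 5.0 × 10⁶ mm⁴

Break the section into simple shapes (no overlaps), measuring from the bottom-left corner of the bounding box.
Flange: 180 × 12, A = 2 160 mm², y = 136 mm, Ī = 25 920 mm⁴.
Web: 8 × 130, A = 1 040 mm², y = 65 mm, Ī = 1 464 667 mm⁴.
Hole (subtracted): ⌀6, A = 28.27 mm², y = 136 mm, Ī = 63.62 mm⁴.
Centroid: ȳ = ΣA·y / ΣA = 112.7 mm.
Transfer each piece to the centroidal x-axis using Ī + A·d² with d = y − 112.7:
  flange: d = 23.28 mm → contributes +1 196 621 mm⁴
  web: d = -47.72 mm → contributes +3 832 883 mm⁴
  hole: d = 23.28 mm → contributes −15 388 mm⁴
Total I = 5 014 116 mm⁴.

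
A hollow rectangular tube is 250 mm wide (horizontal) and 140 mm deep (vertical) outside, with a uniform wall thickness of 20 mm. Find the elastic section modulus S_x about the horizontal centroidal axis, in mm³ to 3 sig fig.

Treat the section as a set of non-overlapping primitives; coordinates are from the bounding-box lower-left.
Outer rectangle: 250 × 140, A = 35 000 mm², y = 70 mm, Ī = 57 166 667 mm⁴.
Inner void (subtracted): 210 × 100, A = 21 000 mm², y = 70 mm, Ī = 17 500 000 mm⁴.
By symmetry the centroid is at mid-height, ȳ = 70 mm.
All pieces are centred on the horizontal centroidal axis, so I = ΣĪ (holes subtracted) = 39 666 667 mm⁴.
Extreme fibre distance c = 70 mm; S = I/c = 566 667 mm³.

S_x ≈ 5.67 × 10⁵ mm³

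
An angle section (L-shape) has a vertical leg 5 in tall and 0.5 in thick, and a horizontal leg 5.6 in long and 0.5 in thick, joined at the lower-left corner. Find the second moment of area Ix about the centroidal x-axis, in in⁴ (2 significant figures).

Ix ≈ 12 in⁴

Break the section into simple shapes (no overlaps), measuring from the bottom-left corner of the bounding box.
Vertical leg: 0.5 × 5, A = 2.5 in², y = 2.5 in, Ī = 5.208 in⁴.
Horizontal leg (remainder): 5.1 × 0.5, A = 2.55 in², y = 0.25 in, Ī = 0.05313 in⁴.
Centroid: ȳ = ΣA·y / ΣA = 1.364 in.
Transfer each piece to the centroidal x-axis using Ī + A·d² with d = y − 1.364:
  vertical leg: d = 1.136 in → contributes +8.435 in⁴
  horizontal leg (remainder): d = -1.114 in → contributes +3.217 in⁴
Total I = 11.65 in⁴.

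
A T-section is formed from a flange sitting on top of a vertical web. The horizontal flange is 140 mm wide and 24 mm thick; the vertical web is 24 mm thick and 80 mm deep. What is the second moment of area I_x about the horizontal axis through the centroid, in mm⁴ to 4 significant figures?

I_x ≈ 4.489 × 10⁶ mm⁴

Treat the section as a set of non-overlapping primitives; coordinates are from the bounding-box lower-left.
Flange: 140 × 24, A = 3 360 mm², y = 92 mm, Ī = 161 280 mm⁴.
Web: 24 × 80, A = 1 920 mm², y = 40 mm, Ī = 1 024 000 mm⁴.
Centroid: ȳ = ΣA·y / ΣA = 73.0909 mm.
Transfer each piece to the horizontal axis through the centroid using Ī + A·d² with d = y − 73.0909:
  flange: d = 18.9091 mm → contributes +1 362 660 mm⁴
  web: d = -33.0909 mm → contributes +3 126 416 mm⁴
Total I = 4 489 076 mm⁴.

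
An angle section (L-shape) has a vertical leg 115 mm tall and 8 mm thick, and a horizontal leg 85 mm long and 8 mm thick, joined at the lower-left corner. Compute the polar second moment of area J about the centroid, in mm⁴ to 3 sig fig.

J ≈ 3.05 × 10⁶ mm⁴

Treat the section as a set of non-overlapping primitives; coordinates are from the bounding-box lower-left.
Vertical leg: 8 × 115, A = 920 mm², y = 57.5 mm, Ī = 1 013 917 mm⁴.
Horizontal leg (remainder): 77 × 8, A = 616 mm², y = 4 mm, Ī = 3285.3 mm⁴.
Centroid: ȳ = ΣA·y / ΣA = 36.044 mm.
Transfer each piece to the centroidal x-axis using Ī + A·d² with d = y − 36.044:
  vertical leg: d = 21.456 mm → contributes +1 437 437 mm⁴
  horizontal leg (remainder): d = -32.044 mm → contributes +635 816 mm⁴
Total I = 2 073 253 mm⁴.
For the y-axis: x̄ = 21.044 mm.
Repeating about the centroidal y-axis gives I_y = 975 693 mm⁴.
Polar second moment: J = I_x + I_y = 3 048 946 mm⁴.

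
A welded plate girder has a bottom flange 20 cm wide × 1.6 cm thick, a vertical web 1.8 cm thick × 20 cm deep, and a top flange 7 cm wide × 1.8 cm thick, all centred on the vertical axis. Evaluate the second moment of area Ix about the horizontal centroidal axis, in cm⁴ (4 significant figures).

Ix ≈ 5902 cm⁴

Treat the section as a set of non-overlapping primitives; coordinates are from the bounding-box lower-left.
Bottom plate: 20 × 1.6, A = 32 cm², y = 0.8 cm, Ī = 6.82667 cm⁴.
Web plate: 1.8 × 20, A = 36 cm², y = 11.6 cm, Ī = 1 200 cm⁴.
Top plate: 7 × 1.8, A = 12.6 cm², y = 22.5 cm, Ī = 3.402 cm⁴.
Centroid: ȳ = ΣA·y / ΣA = 9.01613 cm.
Transfer each piece to the horizontal centroidal axis using Ī + A·d² with d = y − 9.01613:
  bottom plate: d = -8.21613 cm → contributes +2166.98 cm⁴
  web plate: d = 2.58387 cm → contributes +1440.35 cm⁴
  top plate: d = 13.4839 cm → contributes +2294.27 cm⁴
Total I = 5901.6 cm⁴.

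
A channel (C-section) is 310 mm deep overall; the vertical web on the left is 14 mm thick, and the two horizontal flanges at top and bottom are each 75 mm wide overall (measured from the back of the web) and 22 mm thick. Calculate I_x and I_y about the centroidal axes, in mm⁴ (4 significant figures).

I_x ≈ 9.052 × 10⁷ mm⁴, I_y ≈ 3.235 × 10⁶ mm⁴

Decompose the section into non-overlapping parts with the origin at the bottom-left of its bounding rectangle.
Web: 14 × 310, A = 4 340 mm², y = 155 mm, Ī = 34 756 167 mm⁴.
Top flange (beyond web): 61 × 22, A = 1 342 mm², y = 299 mm, Ī = 54127.3 mm⁴.
Bottom flange (beyond web): 61 × 22, A = 1 342 mm², y = 11 mm, Ī = 54127.3 mm⁴.
By symmetry the centroid is at mid-height, ȳ = 155 mm.
Transfer each piece to the centroidal x-axis using Ī + A·d² with d = y − 155:
  web: d = 0 mm → contributes +34 756 167 mm⁴
  top flange (beyond web): d = 144 mm → contributes +27 881 839 mm⁴
  bottom flange (beyond web): d = -144 mm → contributes +27 881 839 mm⁴
Total I = 90 519 845 mm⁴.
For the y-axis: x̄ = 21.3294 mm.
Repeating about the centroidal y-axis gives I_y = 3 235 267 mm⁴.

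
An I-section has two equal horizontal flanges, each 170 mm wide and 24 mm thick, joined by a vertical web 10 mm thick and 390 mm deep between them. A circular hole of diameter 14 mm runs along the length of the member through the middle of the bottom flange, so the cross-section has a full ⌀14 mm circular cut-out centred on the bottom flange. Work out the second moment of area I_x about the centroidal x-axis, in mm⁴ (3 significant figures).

Decompose the section into non-overlapping parts with the origin at the bottom-left of its bounding rectangle.
Bottom flange: 170 × 24, A = 4 080 mm², y = 12 mm, Ī = 195 840 mm⁴.
Web: 10 × 390, A = 3 900 mm², y = 219 mm, Ī = 49 432 500 mm⁴.
Top flange: 170 × 24, A = 4 080 mm², y = 426 mm, Ī = 195 840 mm⁴.
Hole (subtracted): ⌀14, A = 153.94 mm², y = 12 mm, Ī = 1885.7 mm⁴.
Centroid: ȳ = ΣA·y / ΣA = 221.68 mm.
Transfer each piece to the centroidal x-axis using Ī + A·d² with d = y − 221.68:
  bottom flange: d = -209.68 mm → contributes +179 569 716 mm⁴
  web: d = -2.6764 mm → contributes +49 460 436 mm⁴
  top flange: d = 204.32 mm → contributes +170 528 254 mm⁴
  hole: d = -209.68 mm → contributes −6 769 646 mm⁴
Total I = 392 788 760 mm⁴.

I_x ≈ 3.93 × 10⁸ mm⁴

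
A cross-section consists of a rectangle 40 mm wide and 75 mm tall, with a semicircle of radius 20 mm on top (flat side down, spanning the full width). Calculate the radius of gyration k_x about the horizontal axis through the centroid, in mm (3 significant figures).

k_x ≈ 26.4 mm

Decompose the section into non-overlapping parts with the origin at the bottom-left of its bounding rectangle.
Rectangular body: 40 × 75, A = 3 000 mm², y = 37.5 mm, Ī = 1 406 250 mm⁴.
Semicircular cap: semicircle r = 20, A = 628.32 mm², y = 83.488 mm, Ī = 17 561 mm⁴.
Centroid: ȳ = ΣA·y / ΣA = 45.464 mm.
Transfer each piece to the horizontal axis through the centroid using Ī + A·d² with d = y − 45.464:
  rectangular body: d = -7.9638 mm → contributes +1 596 517 mm⁴
  semicircular cap: d = 38.024 mm → contributes +926 021 mm⁴
Total I = 2 522 538 mm⁴.
Radius of gyration: k = √(I/A) = √(2 522 538 / 3628.3) = 26.367 mm.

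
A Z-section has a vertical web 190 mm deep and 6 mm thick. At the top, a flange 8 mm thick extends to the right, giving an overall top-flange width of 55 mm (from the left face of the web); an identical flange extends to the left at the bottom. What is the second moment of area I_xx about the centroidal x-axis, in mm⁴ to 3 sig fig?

I_xx ≈ 9.93 × 10⁶ mm⁴

Split into non-overlapping primitives; take the origin at the lower-left of the bounding box.
Web: 6 × 190, A = 1 140 mm², y = 95 mm, Ī = 3 429 500 mm⁴.
Top flange (beyond web): 49 × 8, A = 392 mm², y = 186 mm, Ī = 2090.7 mm⁴.
Bottom flange (beyond web): 49 × 8, A = 392 mm², y = 4 mm, Ī = 2090.7 mm⁴.
Centroid: ȳ = ΣA·y / ΣA = 95 mm.
Transfer each piece to the centroidal x-axis using Ī + A·d² with d = y − 95:
  web: d = 0 mm → contributes +3 429 500 mm⁴
  top flange (beyond web): d = 91 mm → contributes +3 248 243 mm⁴
  bottom flange (beyond web): d = -91 mm → contributes +3 248 243 mm⁴
Total I = 9 925 985 mm⁴.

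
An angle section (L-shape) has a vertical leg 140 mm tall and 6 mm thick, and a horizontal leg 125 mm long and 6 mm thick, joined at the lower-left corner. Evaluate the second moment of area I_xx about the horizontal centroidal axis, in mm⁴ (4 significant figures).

I_xx ≈ 3.107 × 10⁶ mm⁴

Treat the section as a set of non-overlapping primitives; coordinates are from the bounding-box lower-left.
Vertical leg: 6 × 140, A = 840 mm², y = 70 mm, Ī = 1 372 000 mm⁴.
Horizontal leg (remainder): 119 × 6, A = 714 mm², y = 3 mm, Ī = 2 142 mm⁴.
Centroid: ȳ = ΣA·y / ΣA = 39.2162 mm.
Transfer each piece to the horizontal centroidal axis using Ī + A·d² with d = y − 39.2162:
  vertical leg: d = 30.7838 mm → contributes +2 168 019 mm⁴
  horizontal leg (remainder): d = -36.2162 mm → contributes +938 635 mm⁴
Total I = 3 106 653 mm⁴.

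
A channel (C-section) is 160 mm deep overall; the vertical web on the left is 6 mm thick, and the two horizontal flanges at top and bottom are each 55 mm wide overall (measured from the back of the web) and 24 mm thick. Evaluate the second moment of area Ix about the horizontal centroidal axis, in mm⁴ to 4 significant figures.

Ix ≈ 1.304 × 10⁷ mm⁴

Split into non-overlapping primitives; take the origin at the lower-left of the bounding box.
Web: 6 × 160, A = 960 mm², y = 80 mm, Ī = 2 048 000 mm⁴.
Top flange (beyond web): 49 × 24, A = 1 176 mm², y = 148 mm, Ī = 56 448 mm⁴.
Bottom flange (beyond web): 49 × 24, A = 1 176 mm², y = 12 mm, Ī = 56 448 mm⁴.
By symmetry the centroid is at mid-height, ȳ = 80 mm.
Transfer each piece to the horizontal centroidal axis using Ī + A·d² with d = y − 80:
  web: d = 0 mm → contributes +2 048 000 mm⁴
  top flange (beyond web): d = 68 mm → contributes +5 494 272 mm⁴
  bottom flange (beyond web): d = -68 mm → contributes +5 494 272 mm⁴
Total I = 13 036 544 mm⁴.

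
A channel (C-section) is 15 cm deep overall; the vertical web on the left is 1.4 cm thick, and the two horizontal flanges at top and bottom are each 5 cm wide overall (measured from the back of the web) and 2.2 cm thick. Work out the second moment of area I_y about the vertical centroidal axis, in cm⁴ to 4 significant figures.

I_y ≈ 76.97 cm⁴

Decompose the section into non-overlapping parts with the origin at the bottom-left of its bounding rectangle.
Web: 1.4 × 15, A = 21 cm², x = 0.7 cm, Ī = 3.43 cm⁴.
Top flange (beyond web): 3.6 × 2.2, A = 7.92 cm², x = 3.2 cm, Ī = 8.5536 cm⁴.
Bottom flange (beyond web): 3.6 × 2.2, A = 7.92 cm², x = 3.2 cm, Ī = 8.5536 cm⁴.
Centroid: x̄ = ΣA·x / ΣA = 1.77492 cm.
Transfer each piece to the vertical centroidal axis using Ī + A·d² with d = x − 1.77492:
  web: d = -1.07492 cm → contributes +27.6944 cm⁴
  top flange (beyond web): d = 1.42508 cm → contributes +24.638 cm⁴
  bottom flange (beyond web): d = 1.42508 cm → contributes +24.638 cm⁴
Total I = 76.9704 cm⁴.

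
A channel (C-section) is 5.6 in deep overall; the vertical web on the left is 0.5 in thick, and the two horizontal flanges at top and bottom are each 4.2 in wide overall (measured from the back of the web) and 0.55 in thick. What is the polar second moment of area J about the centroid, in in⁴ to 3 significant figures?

J ≈ 45.4 in⁴

Treat the section as a set of non-overlapping primitives; coordinates are from the bounding-box lower-left.
Web: 0.5 × 5.6, A = 2.8 in², y = 2.8 in, Ī = 7.3173 in⁴.
Top flange (beyond web): 3.7 × 0.55, A = 2.035 in², y = 5.325 in, Ī = 0.051299 in⁴.
Bottom flange (beyond web): 3.7 × 0.55, A = 2.035 in², y = 0.275 in, Ī = 0.051299 in⁴.
By symmetry the centroid is at mid-height, ȳ = 2.8 in.
Transfer each piece to the centroidal x-axis using Ī + A·d² with d = y − 2.8:
  web: d = 0 in → contributes +7.3173 in⁴
  top flange (beyond web): d = 2.525 in → contributes +13.026 in⁴
  bottom flange (beyond web): d = -2.525 in → contributes +13.026 in⁴
Total I = 33.369 in⁴.
For the y-axis: x̄ = 1.4941 in.
Repeating about the centroidal y-axis gives I_y = 12.017 in⁴.
Polar second moment: J = I_x + I_y = 45.386 in⁴.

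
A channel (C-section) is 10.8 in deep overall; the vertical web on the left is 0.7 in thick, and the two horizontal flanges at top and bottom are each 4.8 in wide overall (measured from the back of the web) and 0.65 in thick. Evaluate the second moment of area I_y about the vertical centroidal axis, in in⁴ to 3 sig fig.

I_y ≈ 25.8 in⁴

Break the section into simple shapes (no overlaps), measuring from the bottom-left corner of the bounding box.
Web: 0.7 × 10.8, A = 7.56 in², x = 0.35 in, Ī = 0.3087 in⁴.
Top flange (beyond web): 4.1 × 0.65, A = 2.665 in², x = 2.75 in, Ī = 3.7332 in⁴.
Bottom flange (beyond web): 4.1 × 0.65, A = 2.665 in², x = 2.75 in, Ī = 3.7332 in⁴.
Centroid: x̄ = ΣA·x / ΣA = 1.3424 in.
Transfer each piece to the vertical centroidal axis using Ī + A·d² with d = x − 1.3424:
  web: d = -0.9924 in → contributes +7.7542 in⁴
  top flange (beyond web): d = 1.4076 in → contributes +9.0135 in⁴
  bottom flange (beyond web): d = 1.4076 in → contributes +9.0135 in⁴
Total I = 25.781 in⁴.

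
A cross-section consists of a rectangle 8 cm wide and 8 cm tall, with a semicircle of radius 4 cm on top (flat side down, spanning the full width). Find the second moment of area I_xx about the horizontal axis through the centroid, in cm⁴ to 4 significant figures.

Decompose the section into non-overlapping parts with the origin at the bottom-left of its bounding rectangle.
Rectangular body: 8 × 8, A = 64 cm², y = 4 cm, Ī = 341.333 cm⁴.
Semicircular cap: semicircle r = 4, A = 25.1327 cm², y = 9.69765 cm, Ī = 28.0978 cm⁴.
Centroid: ȳ = ΣA·y / ΣA = 5.60657 cm.
Transfer each piece to the horizontal axis through the centroid using Ī + A·d² with d = y − 5.60657:
  rectangular body: d = -1.60657 cm → contributes +506.521 cm⁴
  semicircular cap: d = 4.09109 cm → contributes +448.744 cm⁴
Total I = 955.265 cm⁴.

I_xx ≈ 955.3 cm⁴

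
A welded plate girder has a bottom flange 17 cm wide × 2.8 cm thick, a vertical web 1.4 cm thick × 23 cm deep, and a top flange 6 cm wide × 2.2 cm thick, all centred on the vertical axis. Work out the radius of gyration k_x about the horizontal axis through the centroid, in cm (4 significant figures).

k_x ≈ 10.01 cm

Split into non-overlapping primitives; take the origin at the lower-left of the bounding box.
Bottom plate: 17 × 2.8, A = 47.6 cm², y = 1.4 cm, Ī = 31.0987 cm⁴.
Web plate: 1.4 × 23, A = 32.2 cm², y = 14.3 cm, Ī = 1419.48 cm⁴.
Top plate: 6 × 2.2, A = 13.2 cm², y = 26.9 cm, Ī = 5.324 cm⁴.
Centroid: ȳ = ΣA·y / ΣA = 9.48581 cm.
Transfer each piece to the horizontal axis through the centroid using Ī + A·d² with d = y − 9.48581:
  bottom plate: d = -8.08581 cm → contributes +3143.2 cm⁴
  web plate: d = 4.81419 cm → contributes +2165.77 cm⁴
  top plate: d = 17.4142 cm → contributes +4008.28 cm⁴
Total I = 9317.24 cm⁴.
Radius of gyration: k = √(I/A) = √(9317.24 / 93) = 10.0093 cm.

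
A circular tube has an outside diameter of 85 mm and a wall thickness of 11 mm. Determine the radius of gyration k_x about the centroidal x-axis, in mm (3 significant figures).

k_x ≈ 26.5 mm

Break the section into simple shapes (no overlaps), measuring from the bottom-left corner of the bounding box.
Outer circle: ⌀85, A = 5674.5 mm², y = 42.5 mm, Ī = 2 562 392 mm⁴.
Bore (subtracted): ⌀63, A = 3117.2 mm², y = 42.5 mm, Ī = 773 272 mm⁴.
By symmetry the centroid is at mid-height, ȳ = 42.5 mm.
All pieces are centred on the centroidal x-axis, so I = ΣĪ (holes subtracted) = 1 789 121 mm⁴.
Radius of gyration: k = √(I/A) = √(1 789 121 / 2557.3) = 26.45 mm.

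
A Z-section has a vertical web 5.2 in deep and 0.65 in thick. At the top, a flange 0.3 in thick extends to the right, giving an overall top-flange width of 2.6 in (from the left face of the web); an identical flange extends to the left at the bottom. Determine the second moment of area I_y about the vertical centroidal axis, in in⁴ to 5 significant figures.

Decompose the section into non-overlapping parts with the origin at the bottom-left of its bounding rectangle.
Web: 0.65 × 5.2, A = 3.38 in², x = 2.275 in, Ī = 0.1190042 in⁴.
Top flange (beyond web): 1.95 × 0.3, A = 0.585 in², x = 3.575 in, Ī = 0.1853719 in⁴.
Bottom flange (beyond web): 1.95 × 0.3, A = 0.585 in², x = 0.975 in, Ī = 0.1853719 in⁴.
Centroid: x̄ = ΣA·x / ΣA = 2.275 in.
Transfer each piece to the vertical centroidal axis using Ī + A·d² with d = x − 2.275:
  web: d = 0 in → contributes +0.1190042 in⁴
  top flange (beyond web): d = 1.3 in → contributes +1.174022 in⁴
  bottom flange (beyond web): d = -1.3 in → contributes +1.174022 in⁴
Total I = 2.467048 in⁴.

I_y ≈ 2.4670 in⁴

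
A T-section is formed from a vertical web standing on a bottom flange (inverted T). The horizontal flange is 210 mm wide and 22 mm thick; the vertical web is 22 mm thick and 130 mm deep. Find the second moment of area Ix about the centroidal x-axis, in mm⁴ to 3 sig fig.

Break the section into simple shapes (no overlaps), measuring from the bottom-left corner of the bounding box.
Flange: 210 × 22, A = 4 620 mm², y = 11 mm, Ī = 186 340 mm⁴.
Web: 22 × 130, A = 2 860 mm², y = 87 mm, Ī = 4 027 833 mm⁴.
Centroid: ȳ = ΣA·y / ΣA = 40.059 mm.
Transfer each piece to the centroidal x-axis using Ī + A·d² with d = y − 40.059:
  flange: d = -29.059 mm → contributes +4 087 538 mm⁴
  web: d = 46.941 mm → contributes +10 329 769 mm⁴
Total I = 14 417 307 mm⁴.

Ix ≈ 1.44 × 10⁷ mm⁴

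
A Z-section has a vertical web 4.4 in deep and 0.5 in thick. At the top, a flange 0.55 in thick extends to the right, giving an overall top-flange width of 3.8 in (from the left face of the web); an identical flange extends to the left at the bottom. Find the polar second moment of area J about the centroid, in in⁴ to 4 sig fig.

J ≈ 33.54 in⁴

Decompose the section into non-overlapping parts with the origin at the bottom-left of its bounding rectangle.
Web: 0.5 × 4.4, A = 2.2 in², y = 2.2 in, Ī = 3.54933 in⁴.
Top flange (beyond web): 3.3 × 0.55, A = 1.815 in², y = 4.125 in, Ī = 0.0457531 in⁴.
Bottom flange (beyond web): 3.3 × 0.55, A = 1.815 in², y = 0.275 in, Ī = 0.0457531 in⁴.
Centroid: ȳ = ΣA·y / ΣA = 2.2 in.
Transfer each piece to the centroidal x-axis using Ī + A·d² with d = y − 2.2:
  web: d = 0 in → contributes +3.54933 in⁴
  top flange (beyond web): d = 1.925 in → contributes +6.77146 in⁴
  bottom flange (beyond web): d = -1.925 in → contributes +6.77146 in⁴
Total I = 17.0923 in⁴.
For the y-axis: x̄ = 3.55 in.
Repeating about the centroidal y-axis gives I_y = 16.4444 in⁴.
Polar second moment: J = I_x + I_y = 33.5366 in⁴.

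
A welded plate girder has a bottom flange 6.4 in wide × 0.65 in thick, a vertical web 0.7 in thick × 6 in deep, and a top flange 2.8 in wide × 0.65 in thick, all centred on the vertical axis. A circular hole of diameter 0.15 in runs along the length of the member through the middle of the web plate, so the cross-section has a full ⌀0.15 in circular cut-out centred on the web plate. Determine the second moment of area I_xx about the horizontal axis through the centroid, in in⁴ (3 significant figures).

I_xx ≈ 73.0 in⁴

Split into non-overlapping primitives; take the origin at the lower-left of the bounding box.
Bottom plate: 6.4 × 0.65, A = 4.16 in², y = 0.325 in, Ī = 0.14647 in⁴.
Web plate: 0.7 × 6, A = 4.2 in², y = 3.65 in, Ī = 12.6 in⁴.
Top plate: 2.8 × 0.65, A = 1.82 in², y = 6.975 in, Ī = 0.064079 in⁴.
Hole (subtracted): ⌀0.15, A = 0.017671 in², y = 3.65 in, Ī = 0.00002485 in⁴.
Centroid: ȳ = ΣA·y / ΣA = 2.8844 in.
Transfer each piece to the horizontal axis through the centroid using Ī + A·d² with d = y − 2.8844:
  bottom plate: d = -2.5594 in → contributes +27.396 in⁴
  web plate: d = 0.76562 in → contributes +15.062 in⁴
  top plate: d = 4.0906 in → contributes +30.518 in⁴
  hole: d = 0.76562 in → contributes −0.010383 in⁴
Total I = 72.966 in⁴.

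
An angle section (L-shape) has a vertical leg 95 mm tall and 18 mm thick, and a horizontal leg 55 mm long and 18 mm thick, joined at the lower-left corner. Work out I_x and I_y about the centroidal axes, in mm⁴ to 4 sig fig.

I_x ≈ 2.015 × 10⁶ mm⁴, I_y ≈ 4.846 × 10⁵ mm⁴

Treat the section as a set of non-overlapping primitives; coordinates are from the bounding-box lower-left.
Vertical leg: 18 × 95, A = 1 710 mm², y = 47.5 mm, Ī = 1 286 063 mm⁴.
Horizontal leg (remainder): 37 × 18, A = 666 mm², y = 9 mm, Ī = 17 982 mm⁴.
Centroid: ȳ = ΣA·y / ΣA = 36.7083 mm.
Transfer each piece to the centroidal x-axis using Ī + A·d² with d = y − 36.7083:
  vertical leg: d = 10.7917 mm → contributes +1 485 209 mm⁴
  horizontal leg (remainder): d = -27.7083 mm → contributes +529 305 mm⁴
Total I = 2 014 514 mm⁴.
For the y-axis: x̄ = 16.7083 mm.
Repeating about the centroidal y-axis gives I_y = 484 634 mm⁴.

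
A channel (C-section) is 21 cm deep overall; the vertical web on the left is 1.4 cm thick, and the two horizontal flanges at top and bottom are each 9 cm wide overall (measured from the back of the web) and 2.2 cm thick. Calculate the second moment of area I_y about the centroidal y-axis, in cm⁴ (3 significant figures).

Split into non-overlapping primitives; take the origin at the lower-left of the bounding box.
Web: 1.4 × 21, A = 29.4 cm², x = 0.7 cm, Ī = 4.802 cm⁴.
Top flange (beyond web): 7.6 × 2.2, A = 16.72 cm², x = 5.2 cm, Ī = 80.479 cm⁴.
Bottom flange (beyond web): 7.6 × 2.2, A = 16.72 cm², x = 5.2 cm, Ī = 80.479 cm⁴.
Centroid: x̄ = ΣA·x / ΣA = 3.0947 cm.
Transfer each piece to the centroidal y-axis using Ī + A·d² with d = x − 3.0947:
  web: d = -2.3947 cm → contributes +173.39 cm⁴
  top flange (beyond web): d = 2.1053 cm → contributes +154.59 cm⁴
  bottom flange (beyond web): d = 2.1053 cm → contributes +154.59 cm⁴
Total I = 482.57 cm⁴.

I_y ≈ 483 cm⁴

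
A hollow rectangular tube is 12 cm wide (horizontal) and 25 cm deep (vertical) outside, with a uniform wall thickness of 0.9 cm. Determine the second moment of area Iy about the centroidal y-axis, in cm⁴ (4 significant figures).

Iy ≈ 1548 cm⁴

Treat the section as a set of non-overlapping primitives; coordinates are from the bounding-box lower-left.
Outer rectangle: 12 × 25, A = 300 cm², x = 6 cm, Ī = 3 600 cm⁴.
Inner void (subtracted): 10.2 × 23.2, A = 236.64 cm², x = 6 cm, Ī = 2051.67 cm⁴.
By symmetry the centroid is at mid-width, x̄ = 6 cm.
All pieces are centred on the centroidal y-axis, so I = ΣĪ (holes subtracted) = 1548.33 cm⁴.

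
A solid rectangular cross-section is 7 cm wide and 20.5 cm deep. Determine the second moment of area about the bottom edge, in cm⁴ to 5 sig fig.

I_base ≈ 2.0102 × 10⁴ cm⁴

The section: 7 × 20.5, A = 143.5 cm², y = 10.25 cm, Ī = 5025.49 cm⁴.
Transfer it to the bottom edge using Ī + A·d² with d = y − 0:
  the section: d = 10.25 cm → contributes +20101.96 cm⁴
Total I = 20101.96 cm⁴.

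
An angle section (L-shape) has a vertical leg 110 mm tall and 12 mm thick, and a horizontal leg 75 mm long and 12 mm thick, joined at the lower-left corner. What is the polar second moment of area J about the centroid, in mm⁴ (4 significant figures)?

J ≈ 3.436 × 10⁶ mm⁴

Treat the section as a set of non-overlapping primitives; coordinates are from the bounding-box lower-left.
Vertical leg: 12 × 110, A = 1 320 mm², y = 55 mm, Ī = 1 331 000 mm⁴.
Horizontal leg (remainder): 63 × 12, A = 756 mm², y = 6 mm, Ī = 9 072 mm⁴.
Centroid: ȳ = ΣA·y / ΣA = 37.1561 mm.
Transfer each piece to the centroidal x-axis using Ī + A·d² with d = y − 37.1561:
  vertical leg: d = 17.8439 mm → contributes +1 751 296 mm⁴
  horizontal leg (remainder): d = -31.1561 mm → contributes +742 922 mm⁴
Total I = 2 494 217 mm⁴.
For the y-axis: x̄ = 19.6561 mm.
Repeating about the centroidal y-axis gives I_y = 941 862 mm⁴.
Polar second moment: J = I_x + I_y = 3 436 080 mm⁴.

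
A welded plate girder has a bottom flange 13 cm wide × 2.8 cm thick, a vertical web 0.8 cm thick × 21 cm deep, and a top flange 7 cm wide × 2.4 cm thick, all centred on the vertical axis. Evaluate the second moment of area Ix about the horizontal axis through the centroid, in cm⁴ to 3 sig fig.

Decompose the section into non-overlapping parts with the origin at the bottom-left of its bounding rectangle.
Bottom plate: 13 × 2.8, A = 36.4 cm², y = 1.4 cm, Ī = 23.781 cm⁴.
Web plate: 0.8 × 21, A = 16.8 cm², y = 13.3 cm, Ī = 617.4 cm⁴.
Top plate: 7 × 2.4, A = 16.8 cm², y = 25 cm, Ī = 8.064 cm⁴.
Centroid: ȳ = ΣA·y / ΣA = 9.92 cm.
Transfer each piece to the horizontal axis through the centroid using Ī + A·d² with d = y − 9.92:
  bottom plate: d = -8.52 cm → contributes +2666.1 cm⁴
  web plate: d = 3.38 cm → contributes +809.33 cm⁴
  top plate: d = 15.08 cm → contributes +3828.5 cm⁴
Total I = 7303.9 cm⁴.

Ix ≈ 7300 cm⁴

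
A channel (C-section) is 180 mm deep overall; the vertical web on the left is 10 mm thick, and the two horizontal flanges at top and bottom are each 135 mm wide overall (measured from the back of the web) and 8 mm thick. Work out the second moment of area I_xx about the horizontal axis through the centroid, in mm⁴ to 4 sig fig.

Split into non-overlapping primitives; take the origin at the lower-left of the bounding box.
Web: 10 × 180, A = 1 800 mm², y = 90 mm, Ī = 4 860 000 mm⁴.
Top flange (beyond web): 125 × 8, A = 1 000 mm², y = 176 mm, Ī = 5333.33 mm⁴.
Bottom flange (beyond web): 125 × 8, A = 1 000 mm², y = 4 mm, Ī = 5333.33 mm⁴.
By symmetry the centroid is at mid-height, ȳ = 90 mm.
Transfer each piece to the horizontal axis through the centroid using Ī + A·d² with d = y − 90:
  web: d = 0 mm → contributes +4 860 000 mm⁴
  top flange (beyond web): d = 86 mm → contributes +7 401 333 mm⁴
  bottom flange (beyond web): d = -86 mm → contributes +7 401 333 mm⁴
Total I = 19 662 667 mm⁴.

I_xx ≈ 1.966 × 10⁷ mm⁴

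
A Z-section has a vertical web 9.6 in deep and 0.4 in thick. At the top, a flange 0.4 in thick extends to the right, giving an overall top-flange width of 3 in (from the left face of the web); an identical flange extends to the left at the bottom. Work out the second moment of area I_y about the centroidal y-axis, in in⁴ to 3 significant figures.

I_y ≈ 5.90 in⁴

Treat the section as a set of non-overlapping primitives; coordinates are from the bounding-box lower-left.
Web: 0.4 × 9.6, A = 3.84 in², x = 2.8 in, Ī = 0.0512 in⁴.
Top flange (beyond web): 2.6 × 0.4, A = 1.04 in², x = 4.3 in, Ī = 0.58587 in⁴.
Bottom flange (beyond web): 2.6 × 0.4, A = 1.04 in², x = 1.3 in, Ī = 0.58587 in⁴.
Centroid: x̄ = ΣA·x / ΣA = 2.8 in.
Transfer each piece to the centroidal y-axis using Ī + A·d² with d = x − 2.8:
  web: d = 0 in → contributes +0.0512 in⁴
  top flange (beyond web): d = 1.5 in → contributes +2.9259 in⁴
  bottom flange (beyond web): d = -1.5 in → contributes +2.9259 in⁴
Total I = 5.9029 in⁴.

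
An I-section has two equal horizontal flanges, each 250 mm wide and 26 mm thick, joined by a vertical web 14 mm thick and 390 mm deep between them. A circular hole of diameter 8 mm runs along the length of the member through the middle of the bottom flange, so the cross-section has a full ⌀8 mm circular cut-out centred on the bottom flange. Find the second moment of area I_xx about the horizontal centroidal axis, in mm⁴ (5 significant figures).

Treat the section as a set of non-overlapping primitives; coordinates are from the bounding-box lower-left.
Bottom flange: 250 × 26, A = 6 500 mm², y = 13 mm, Ī = 366166.7 mm⁴.
Web: 14 × 390, A = 5 460 mm², y = 221 mm, Ī = 69 205 500 mm⁴.
Top flange: 250 × 26, A = 6 500 mm², y = 429 mm, Ī = 366166.7 mm⁴.
Hole (subtracted): ⌀8, A = 50.26548 mm², y = 13 mm, Ī = 201.0619 mm⁴.
Centroid: ȳ = ΣA·y / ΣA = 221.5679 mm.
Transfer each piece to the horizontal centroidal axis using Ī + A·d² with d = y − 221.5679:
  bottom flange: d = -208.5679 mm → contributes +283 119 913 mm⁴
  web: d = -0.567918 mm → contributes +69 207 261 mm⁴
  top flange: d = 207.4321 mm → contributes +280 048 613 mm⁴
  hole: d = -208.5679 mm → contributes −2 186 779 mm⁴
Total I = 630 189 009 mm⁴.

I_xx ≈ 6.3019 × 10⁸ mm⁴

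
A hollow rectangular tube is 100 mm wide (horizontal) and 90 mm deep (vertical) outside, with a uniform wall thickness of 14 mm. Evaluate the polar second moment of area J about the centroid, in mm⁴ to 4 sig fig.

J ≈ 1.022 × 10⁷ mm⁴

Decompose the section into non-overlapping parts with the origin at the bottom-left of its bounding rectangle.
Outer rectangle: 100 × 90, A = 9 000 mm², y = 45 mm, Ī = 6 075 000 mm⁴.
Inner void (subtracted): 72 × 62, A = 4 464 mm², y = 45 mm, Ī = 1 429 968 mm⁴.
By symmetry the centroid is at mid-height, ȳ = 45 mm.
All pieces are centred on the centroidal x-axis, so I = ΣĪ (holes subtracted) = 4 645 032 mm⁴.
Repeating about the centroidal y-axis gives I_y = 5 571 552 mm⁴.
Polar second moment: J = I_x + I_y = 10 216 584 mm⁴.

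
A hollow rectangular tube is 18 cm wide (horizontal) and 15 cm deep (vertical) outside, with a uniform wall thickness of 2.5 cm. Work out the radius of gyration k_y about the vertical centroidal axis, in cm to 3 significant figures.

k_y ≈ 6.24 cm

Split into non-overlapping primitives; take the origin at the lower-left of the bounding box.
Outer rectangle: 18 × 15, A = 270 cm², x = 9 cm, Ī = 7 290 cm⁴.
Inner void (subtracted): 13 × 10, A = 130 cm², x = 9 cm, Ī = 1830.8 cm⁴.
By symmetry the centroid is at mid-width, x̄ = 9 cm.
All pieces are centred on the vertical centroidal axis, so I = ΣĪ (holes subtracted) = 5459.2 cm⁴.
Radius of gyration: k = √(I/A) = √(5459.2 / 140) = 6.2445 cm.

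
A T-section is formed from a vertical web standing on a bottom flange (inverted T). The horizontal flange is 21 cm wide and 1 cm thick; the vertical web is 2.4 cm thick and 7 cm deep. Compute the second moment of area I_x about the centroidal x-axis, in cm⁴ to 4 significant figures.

Treat the section as a set of non-overlapping primitives; coordinates are from the bounding-box lower-left.
Flange: 21 × 1, A = 21 cm², y = 0.5 cm, Ī = 1.75 cm⁴.
Web: 2.4 × 7, A = 16.8 cm², y = 4.5 cm, Ī = 68.6 cm⁴.
Centroid: ȳ = ΣA·y / ΣA = 2.27778 cm.
Transfer each piece to the centroidal x-axis using Ī + A·d² with d = y − 2.27778:
  flange: d = -1.77778 cm → contributes +68.1204 cm⁴
  web: d = 2.22222 cm → contributes +151.563 cm⁴
Total I = 219.683 cm⁴.

I_x ≈ 219.7 cm⁴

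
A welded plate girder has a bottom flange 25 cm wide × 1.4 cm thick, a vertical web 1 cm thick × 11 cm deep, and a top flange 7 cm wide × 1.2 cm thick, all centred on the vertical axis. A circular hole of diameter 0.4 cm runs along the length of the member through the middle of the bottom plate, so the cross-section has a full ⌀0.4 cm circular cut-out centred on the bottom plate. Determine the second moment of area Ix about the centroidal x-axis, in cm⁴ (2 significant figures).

Break the section into simple shapes (no overlaps), measuring from the bottom-left corner of the bounding box.
Bottom plate: 25 × 1.4, A = 35 cm², y = 0.7 cm, Ī = 5.717 cm⁴.
Web plate: 1 × 11, A = 11 cm², y = 6.9 cm, Ī = 110.9 cm⁴.
Top plate: 7 × 1.2, A = 8.4 cm², y = 13 cm, Ī = 1.008 cm⁴.
Hole (subtracted): ⌀0.4, A = 0.1257 cm², y = 0.7 cm, Ī = 0.001257 cm⁴.
Centroid: ȳ = ΣA·y / ΣA = 3.86 cm.
Transfer each piece to the centroidal x-axis using Ī + A·d² with d = y − 3.86:
  bottom plate: d = -3.16 cm → contributes +355.3 cm⁴
  web plate: d = 3.04 cm → contributes +212.6 cm⁴
  top plate: d = 9.14 cm → contributes +702.7 cm⁴
  hole: d = -3.16 cm → contributes −1.256 cm⁴
Total I = 1 269 cm⁴.

Ix ≈ 1300 cm⁴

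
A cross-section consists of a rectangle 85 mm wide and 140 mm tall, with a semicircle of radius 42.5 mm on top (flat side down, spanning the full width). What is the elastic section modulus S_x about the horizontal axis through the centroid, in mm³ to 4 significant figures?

Break the section into simple shapes (no overlaps), measuring from the bottom-left corner of the bounding box.
Rectangular body: 85 × 140, A = 11 900 mm², y = 70 mm, Ī = 19 436 667 mm⁴.
Semicircular cap: semicircle r = 42.5, A = 2837.25 mm², y = 158.038 mm, Ī = 358 086 mm⁴.
Centroid: ȳ = ΣA·y / ΣA = 86.9492 mm.
Transfer each piece to the horizontal axis through the centroid using Ī + A·d² with d = y − 86.9492:
  rectangular body: d = -16.9492 mm → contributes +22 855 245 mm⁴
  semicircular cap: d = 71.0884 mm → contributes +14 696 289 mm⁴
Total I = 37 551 533 mm⁴.
Extreme fibre distance c = 95.5508 mm; S = I/c = 393 001 mm³.

S_x ≈ 3.930 × 10⁵ mm³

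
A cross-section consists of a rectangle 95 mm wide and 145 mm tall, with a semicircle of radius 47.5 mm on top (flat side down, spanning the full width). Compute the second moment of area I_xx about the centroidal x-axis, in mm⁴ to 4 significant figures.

I_xx ≈ 4.890 × 10⁷ mm⁴

Decompose the section into non-overlapping parts with the origin at the bottom-left of its bounding rectangle.
Rectangular body: 95 × 145, A = 13 775 mm², y = 72.5 mm, Ī = 24 134 948 mm⁴.
Semicircular cap: semicircle r = 47.5, A = 3544.11 mm², y = 165.16 mm, Ī = 558 736 mm⁴.
Centroid: ȳ = ΣA·y / ΣA = 91.4615 mm.
Transfer each piece to the centroidal x-axis using Ī + A·d² with d = y − 91.4615:
  rectangular body: d = -18.9615 mm → contributes +29 087 577 mm⁴
  semicircular cap: d = 73.6982 mm → contributes +19 808 273 mm⁴
Total I = 48 895 850 mm⁴.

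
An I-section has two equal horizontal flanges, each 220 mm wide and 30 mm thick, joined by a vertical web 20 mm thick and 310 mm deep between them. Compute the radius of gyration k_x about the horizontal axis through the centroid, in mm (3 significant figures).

Treat the section as a set of non-overlapping primitives; coordinates are from the bounding-box lower-left.
Bottom flange: 220 × 30, A = 6 600 mm², y = 15 mm, Ī = 495 000 mm⁴.
Web: 20 × 310, A = 6 200 mm², y = 185 mm, Ī = 49 651 667 mm⁴.
Top flange: 220 × 30, A = 6 600 mm², y = 355 mm, Ī = 495 000 mm⁴.
By symmetry the centroid is at mid-height, ȳ = 185 mm.
Transfer each piece to the horizontal axis through the centroid using Ī + A·d² with d = y − 185:
  bottom flange: d = -170 mm → contributes +191 235 000 mm⁴
  web: d = 0 mm → contributes +49 651 667 mm⁴
  top flange: d = 170 mm → contributes +191 235 000 mm⁴
Total I = 432 121 667 mm⁴.
Radius of gyration: k = √(I/A) = √(432 121 667 / 19 400) = 149.25 mm.

k_x ≈ 149 mm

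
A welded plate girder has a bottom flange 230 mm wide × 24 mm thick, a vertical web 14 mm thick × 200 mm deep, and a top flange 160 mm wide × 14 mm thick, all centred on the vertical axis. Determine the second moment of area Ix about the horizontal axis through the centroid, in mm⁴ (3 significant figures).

Decompose the section into non-overlapping parts with the origin at the bottom-left of its bounding rectangle.
Bottom plate: 230 × 24, A = 5 520 mm², y = 12 mm, Ī = 264 960 mm⁴.
Web plate: 14 × 200, A = 2 800 mm², y = 124 mm, Ī = 9 333 333 mm⁴.
Top plate: 160 × 14, A = 2 240 mm², y = 231 mm, Ī = 36 587 mm⁴.
Centroid: ȳ = ΣA·y / ΣA = 88.152 mm.
Transfer each piece to the horizontal axis through the centroid using Ī + A·d² with d = y − 88.152:
  bottom plate: d = -76.152 mm → contributes +32 275 734 mm⁴
  web plate: d = 35.848 mm → contributes +12 931 652 mm⁴
  top plate: d = 142.85 mm → contributes +45 745 331 mm⁴
Total I = 90 952 718 mm⁴.

Ix ≈ 9.10 × 10⁷ mm⁴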